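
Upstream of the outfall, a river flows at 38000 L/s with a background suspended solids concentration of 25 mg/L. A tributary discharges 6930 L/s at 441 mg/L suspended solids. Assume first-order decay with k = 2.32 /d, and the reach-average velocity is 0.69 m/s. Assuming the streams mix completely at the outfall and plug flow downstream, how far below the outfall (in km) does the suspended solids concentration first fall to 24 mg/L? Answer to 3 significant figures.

33.7 km

Conservation of mass: C = (38000·25.00 + 6930·441.0) / 44930 = 4006000/44930 = 89.16 mg/L.
Set 89.16·exp(−k·t) = 24 → t = ln(89.16/24)/k = 48880 s = 13.58 h.
Distance = v·t = 0.69·48880 = 33720 m = 33.72 km.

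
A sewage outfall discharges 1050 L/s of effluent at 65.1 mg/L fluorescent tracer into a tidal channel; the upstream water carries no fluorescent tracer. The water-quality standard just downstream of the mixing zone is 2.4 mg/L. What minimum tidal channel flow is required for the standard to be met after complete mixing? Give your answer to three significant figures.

Set C_mix = 2.4: (Q·0 + 1050·65.10) / (Q + 1050) = 2.4
→ Q = 1050·(65.10 − 2.4)/(2.4 − 0) = 27430 L/s.

27400 L/s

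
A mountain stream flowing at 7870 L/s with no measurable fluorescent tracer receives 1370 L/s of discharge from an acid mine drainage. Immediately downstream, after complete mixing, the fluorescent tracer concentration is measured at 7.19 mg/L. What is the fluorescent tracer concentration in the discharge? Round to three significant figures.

Mass balance: 7870·0 + 1370·Cₑ = 9240·7.190
→ Cₑ = (9240·7.190 − 7870·0) / 1370 = 48.49 mg/L.

48.5 mg/L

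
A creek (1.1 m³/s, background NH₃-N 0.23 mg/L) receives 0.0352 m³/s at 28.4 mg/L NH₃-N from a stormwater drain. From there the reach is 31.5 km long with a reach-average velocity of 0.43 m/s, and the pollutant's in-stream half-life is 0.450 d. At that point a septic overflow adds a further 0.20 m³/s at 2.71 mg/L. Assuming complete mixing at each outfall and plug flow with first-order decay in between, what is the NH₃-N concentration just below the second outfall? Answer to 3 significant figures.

0.660 mg/L

Mass balance: C = (1.100·0.2300 + 0.03520·28.40) / 1.135 = 1.253/1.135 = 1.103 mg/L; combined flow 1.135 m³/s.
Travel time t = 31.5·1000 / 0.43 = 73260 s = 20.35 h.
Half-life 0.450 d → k = ln 2 / 0.450 = 1.540 d⁻¹.
Decay over the reach: 1.103·exp(−kt) = 1.103·0.2709 = 0.2989 mg/L.
Second outfall: C = (1.135·0.2989 + 0.2000·2.710)/1.335 = 0.6601 mg/L.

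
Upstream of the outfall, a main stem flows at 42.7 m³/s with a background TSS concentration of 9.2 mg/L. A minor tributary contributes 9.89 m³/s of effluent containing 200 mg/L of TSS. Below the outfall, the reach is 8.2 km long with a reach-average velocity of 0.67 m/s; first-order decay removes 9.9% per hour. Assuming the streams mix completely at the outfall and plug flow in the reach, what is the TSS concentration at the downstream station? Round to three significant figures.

31.6 mg/L

Mixed concentration C = ΣQC/ΣQ = (42.70·9.200 + 9.890·200.0) / 52.59 = 2371/52.59 = 45.08 mg/L.
Travel time t = 8.2·1000 / 0.67 = 12240 s = 3.400 h.
9.9%/h lost → k = −ln(1 − 0.099) = 0.1043 h⁻¹.
First-order decay: C = 45.08·exp(−k·t) = 45.08·0.7016 = 31.63 mg/L.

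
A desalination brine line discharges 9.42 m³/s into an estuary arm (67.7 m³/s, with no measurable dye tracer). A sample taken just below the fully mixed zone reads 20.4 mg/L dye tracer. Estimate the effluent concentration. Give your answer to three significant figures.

Mass balance: 67.70·0 + 9.420·Cₑ = 77.12·20.40
→ Cₑ = (77.12·20.40 − 67.70·0) / 9.420 = 167.0 mg/L.

167 mg/L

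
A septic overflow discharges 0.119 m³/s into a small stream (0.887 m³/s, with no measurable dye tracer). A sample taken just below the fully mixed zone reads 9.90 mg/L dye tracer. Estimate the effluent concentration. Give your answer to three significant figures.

83.7 mg/L

Mass balance: 0.8870·0 + 0.1190·Cₑ = 1.006·9.900
→ Cₑ = (1.006·9.900 − 0.8870·0) / 0.1190 = 83.69 mg/L.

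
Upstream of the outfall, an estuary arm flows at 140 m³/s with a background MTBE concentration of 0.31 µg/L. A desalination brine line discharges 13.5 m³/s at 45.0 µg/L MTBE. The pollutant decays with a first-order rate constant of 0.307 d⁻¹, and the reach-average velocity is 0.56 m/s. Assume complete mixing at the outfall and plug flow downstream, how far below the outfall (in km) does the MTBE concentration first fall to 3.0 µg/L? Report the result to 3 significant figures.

54.5 km

Mixed concentration C = ΣQC/ΣQ = (140.0·0.3100 + 13.50·45.00) / 153.5 = 650.9/153.5 = 4.240 µg/L.
Set 4.240·exp(−k·t) = 3.0 → t = ln(4.240/3.0)/k = 97390 s = 27.05 h.
Distance = v·t = 0.56·97390 = 54540 m = 54.54 km.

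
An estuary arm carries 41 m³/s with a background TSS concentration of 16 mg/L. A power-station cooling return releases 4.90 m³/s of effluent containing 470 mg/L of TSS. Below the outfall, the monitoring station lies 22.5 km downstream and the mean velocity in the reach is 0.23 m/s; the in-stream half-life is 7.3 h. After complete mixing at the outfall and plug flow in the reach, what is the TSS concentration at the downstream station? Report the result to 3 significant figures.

Flow-weighted average: C = (41.00·16.00 + 4.900·470.0) / 45.90 = 2959/45.90 = 64.47 mg/L.
Travel time t = 22.5·1000 / 0.23 = 97830 s = 27.17 h.
Half-life 7.3 h → k = ln 2 / 7.3 = 0.09495 h⁻¹ = 2.279 d⁻¹.
First-order decay: C = 64.47·exp(−k·t) = 64.47·0.07576 = 4.884 mg/L.

4.88 mg/L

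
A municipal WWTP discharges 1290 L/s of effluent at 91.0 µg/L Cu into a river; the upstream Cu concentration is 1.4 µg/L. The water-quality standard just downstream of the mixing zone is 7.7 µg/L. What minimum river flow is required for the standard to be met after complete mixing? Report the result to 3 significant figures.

17100 L/s

Set C_mix = 7.7: (Q·1.400 + 1290·91.00) / (Q + 1290) = 7.7
→ Q = 1290·(91.00 − 7.7)/(7.7 − 1.400) = 17060 L/s.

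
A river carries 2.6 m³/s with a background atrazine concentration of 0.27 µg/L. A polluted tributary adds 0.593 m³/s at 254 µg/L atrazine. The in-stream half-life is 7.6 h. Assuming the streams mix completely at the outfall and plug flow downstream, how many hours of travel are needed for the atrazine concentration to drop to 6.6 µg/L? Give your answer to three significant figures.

21.6 h

Conservation of mass: C = (2.600·0.2700 + 0.5930·254.0) / 3.193 = 151.3/3.193 = 47.39 µg/L.
Half-life 7.6 h → k = ln 2 / 7.6 = 0.09120 h⁻¹ = 2.189 d⁻¹.
47.39·exp(−k·t) = 6.6 → t = ln(47.39/6.6)/k = 77820 s = 21.62 h.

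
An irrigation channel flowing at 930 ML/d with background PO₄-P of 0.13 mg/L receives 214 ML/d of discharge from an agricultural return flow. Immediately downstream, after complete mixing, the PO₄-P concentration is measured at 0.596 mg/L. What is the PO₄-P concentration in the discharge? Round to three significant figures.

2.62 mg/L

Mass balance: 930.0·0.1300 + 214.0·Cₑ = 1144·0.5960
→ Cₑ = (1144·0.5960 − 930.0·0.1300) / 214.0 = 2.621 mg/L.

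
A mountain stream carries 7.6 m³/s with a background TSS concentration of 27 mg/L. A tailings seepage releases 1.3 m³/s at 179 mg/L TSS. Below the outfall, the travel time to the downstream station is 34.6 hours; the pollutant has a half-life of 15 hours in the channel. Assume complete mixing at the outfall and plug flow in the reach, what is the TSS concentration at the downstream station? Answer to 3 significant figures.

Flow-weighted average: C = (7.600·27.00 + 1.300·179.0) / 8.900 = 437.9/8.900 = 49.20 mg/L.
Half-life 15 h → k = ln 2 / 15 = 0.04621 h⁻¹ = 1.109 d⁻¹.
First-order decay: C = 49.20·exp(−k·t) = 49.20·0.2021 = 9.945 mg/L.

9.95 mg/L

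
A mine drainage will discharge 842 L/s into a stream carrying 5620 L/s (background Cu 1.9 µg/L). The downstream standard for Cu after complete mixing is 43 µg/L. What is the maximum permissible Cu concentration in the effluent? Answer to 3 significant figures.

317 µg/L

At the limit, (Qr·Cr + Qe·Cₑ)/(Qr + Qe) = 43:
Cₑ = (6462·43 − 5620·1.900) / 842.0 = 317.3 µg/L.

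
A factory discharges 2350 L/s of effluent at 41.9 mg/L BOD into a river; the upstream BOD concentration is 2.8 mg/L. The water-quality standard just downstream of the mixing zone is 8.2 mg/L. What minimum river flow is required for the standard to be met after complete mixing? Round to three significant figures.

14700 L/s

Set C_mix = 8.2: (Q·2.800 + 2350·41.90) / (Q + 2350) = 8.2
→ Q = 2350·(41.90 − 8.2)/(8.2 − 2.800) = 14670 L/s.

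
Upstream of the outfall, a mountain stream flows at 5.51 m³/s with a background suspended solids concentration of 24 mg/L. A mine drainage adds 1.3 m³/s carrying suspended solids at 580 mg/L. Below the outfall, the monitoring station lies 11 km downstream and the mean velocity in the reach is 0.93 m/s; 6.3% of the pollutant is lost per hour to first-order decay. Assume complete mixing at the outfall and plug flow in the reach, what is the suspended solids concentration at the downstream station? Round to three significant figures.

105 mg/L

Flow-weighted average: C = (5.510·24.00 + 1.300·580.0) / 6.810 = 886.2/6.810 = 130.1 mg/L.
Travel time t = 11·1000 / 0.93 = 11830 s = 3.286 h.
6.3%/h lost → k = −ln(1 − 0.063) = 0.06507 h⁻¹.
First-order decay: C = 130.1·exp(−k·t) = 130.1·0.8075 = 105.1 mg/L.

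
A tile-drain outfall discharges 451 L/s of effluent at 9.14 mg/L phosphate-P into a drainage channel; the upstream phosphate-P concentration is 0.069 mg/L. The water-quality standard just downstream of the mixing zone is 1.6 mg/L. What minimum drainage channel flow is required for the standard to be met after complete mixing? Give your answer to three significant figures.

Set C_mix = 1.6: (Q·0.06900 + 451.0·9.140) / (Q + 451.0) = 1.6
→ Q = 451.0·(9.140 − 1.6)/(1.6 − 0.06900) = 2221 L/s.

2220 L/s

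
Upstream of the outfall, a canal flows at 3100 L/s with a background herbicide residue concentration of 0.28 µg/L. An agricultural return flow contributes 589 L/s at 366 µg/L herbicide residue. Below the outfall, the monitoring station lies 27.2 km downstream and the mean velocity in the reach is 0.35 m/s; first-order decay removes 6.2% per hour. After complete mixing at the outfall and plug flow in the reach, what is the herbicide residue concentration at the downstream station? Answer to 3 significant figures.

14.7 µg/L

Mass balance: C = (3100·0.2800 + 589.0·366.0) / 3689 = 216400/3689 = 58.67 µg/L.
Travel time t = 27.2·1000 / 0.35 = 77710 s = 21.59 h.
6.2%/h lost → k = −ln(1 − 0.062) = 0.06401 h⁻¹.
Decay over the reach: 58.67·exp(−kt) = 58.67·0.2512 = 14.74 µg/L.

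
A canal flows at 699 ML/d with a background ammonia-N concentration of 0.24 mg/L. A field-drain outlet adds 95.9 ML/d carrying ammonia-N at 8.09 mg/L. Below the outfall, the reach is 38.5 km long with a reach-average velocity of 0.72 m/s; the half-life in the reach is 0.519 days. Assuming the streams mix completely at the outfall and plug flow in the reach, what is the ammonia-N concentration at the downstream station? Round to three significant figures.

Mass balance: C = (699.0·0.2400 + 95.90·8.090) / 794.9 = 943.6/794.9 = 1.187 mg/L.
Travel time t = 38.5·1000 / 0.72 = 53470 s = 14.85 h.
Half-life 0.519 d → k = ln 2 / 0.519 = 1.336 d⁻¹.
After decay, C = 1.187 × e^(−kt) = 1.187 × 0.4376 = 0.5194 mg/L.

0.519 mg/L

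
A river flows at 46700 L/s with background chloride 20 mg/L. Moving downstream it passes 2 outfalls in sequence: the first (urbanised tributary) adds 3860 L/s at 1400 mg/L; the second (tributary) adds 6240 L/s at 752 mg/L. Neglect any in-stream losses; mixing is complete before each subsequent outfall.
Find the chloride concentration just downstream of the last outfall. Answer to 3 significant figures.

Outfall 1: combined Q = 50560 L/s; C = (46700·20.00 + 3860·1400)/50560 = 125.4 mg/L.
Outfall 2: combined Q = 56800 L/s; C = (50560·125.4 + 6240·752.0)/56800 = 194.2 mg/L.

194 mg/L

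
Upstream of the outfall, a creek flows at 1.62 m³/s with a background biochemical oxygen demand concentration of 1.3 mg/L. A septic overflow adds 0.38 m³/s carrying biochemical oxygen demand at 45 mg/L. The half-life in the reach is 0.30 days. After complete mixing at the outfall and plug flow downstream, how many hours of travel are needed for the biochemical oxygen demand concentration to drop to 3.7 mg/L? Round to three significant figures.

Mass balance: C = (1.620·1.300 + 0.3800·45.00) / 2.000 = 19.21/2.000 = 9.603 mg/L.
Half-life 0.30 d → k = ln 2 / 0.30 = 2.310 d⁻¹.
9.603·exp(−k·t) = 3.7 → t = ln(9.603/3.7)/k = 35660 s = 9.907 h.

9.91 h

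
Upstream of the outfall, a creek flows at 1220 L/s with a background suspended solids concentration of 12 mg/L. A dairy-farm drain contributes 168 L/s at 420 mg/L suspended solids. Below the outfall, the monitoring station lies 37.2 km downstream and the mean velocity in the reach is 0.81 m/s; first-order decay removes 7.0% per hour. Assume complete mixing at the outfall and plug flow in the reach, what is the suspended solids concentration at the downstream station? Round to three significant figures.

24.3 mg/L

Mass balance: C = (1220·12.00 + 168.0·420.0) / 1388 = 85200/1388 = 61.38 mg/L.
Travel time t = 37.2·1000 / 0.81 = 45930 s = 12.76 h.
7.0%/h lost → k = −ln(1 − 0.07) = 0.07257 h⁻¹.
After decay, C = 61.38 × e^(−kt) = 61.38 × 0.3962 = 24.32 mg/L.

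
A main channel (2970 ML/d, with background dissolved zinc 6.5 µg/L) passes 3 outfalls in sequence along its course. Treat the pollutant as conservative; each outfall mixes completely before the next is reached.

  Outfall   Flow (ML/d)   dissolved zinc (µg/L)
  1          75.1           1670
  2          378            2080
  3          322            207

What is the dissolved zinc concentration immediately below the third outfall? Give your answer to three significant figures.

After outfall 1: Q = 2970 + 75.10 = 3045 ML/d; C = (2970·6.500 + 75.10·1670)/3045 = 47.53 µg/L.
After outfall 2: Q = 3045 + 378.0 = 3423 ML/d; C = (3045·47.53 + 378.0·2080)/3423 = 272.0 µg/L.
After outfall 3: Q = 3423 + 322.0 = 3745 ML/d; C = (3423·272.0 + 322.0·207.0)/3745 = 266.4 µg/L.

266 µg/L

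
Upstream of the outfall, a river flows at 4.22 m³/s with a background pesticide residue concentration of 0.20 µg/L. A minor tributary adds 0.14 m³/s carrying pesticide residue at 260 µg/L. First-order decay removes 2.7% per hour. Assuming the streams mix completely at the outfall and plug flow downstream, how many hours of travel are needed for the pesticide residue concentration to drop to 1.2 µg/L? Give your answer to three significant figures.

Mass balance: C = (4.220·0.2000 + 0.1400·260.0) / 4.360 = 37.24/4.360 = 8.542 µg/L.
2.7%/h lost → k = −ln(1 − 0.027) = 0.02737 h⁻¹.
8.542·exp(−k·t) = 1.2 → t = ln(8.542/1.2)/k = 258100 s = 71.71 h.

71.7 h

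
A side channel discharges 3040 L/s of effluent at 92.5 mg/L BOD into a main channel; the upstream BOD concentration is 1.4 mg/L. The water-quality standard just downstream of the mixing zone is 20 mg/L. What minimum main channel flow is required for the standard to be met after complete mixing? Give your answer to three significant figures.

Set C_mix = 20: (Q·1.400 + 3040·92.50) / (Q + 3040) = 20
→ Q = 3040·(92.50 − 20)/(20 − 1.400) = 11850 L/s.

11800 L/s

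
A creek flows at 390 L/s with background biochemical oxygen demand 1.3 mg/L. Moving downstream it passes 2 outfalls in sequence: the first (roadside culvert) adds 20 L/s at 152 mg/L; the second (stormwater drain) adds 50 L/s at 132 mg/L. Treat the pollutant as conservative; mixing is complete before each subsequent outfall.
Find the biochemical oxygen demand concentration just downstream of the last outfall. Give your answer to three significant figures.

22.1 mg/L

After outfall 1: Q = 390.0 + 20.00 = 410.0 L/s; C = (390.0·1.300 + 20.00·152.0)/410.0 = 8.651 mg/L.
After outfall 2: Q = 410.0 + 50.00 = 460.0 L/s; C = (410.0·8.651 + 50.00·132.0)/460.0 = 22.06 mg/L.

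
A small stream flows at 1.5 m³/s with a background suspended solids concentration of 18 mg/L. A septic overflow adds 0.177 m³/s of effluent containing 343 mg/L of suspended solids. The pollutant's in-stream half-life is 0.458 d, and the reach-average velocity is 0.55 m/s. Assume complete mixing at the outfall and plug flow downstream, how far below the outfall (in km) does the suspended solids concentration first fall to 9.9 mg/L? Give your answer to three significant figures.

Mass balance: C = (1.500·18.00 + 0.1770·343.0) / 1.677 = 87.71/1.677 = 52.30 mg/L.
Half-life 0.458 d → k = ln 2 / 0.458 = 1.513 d⁻¹.
Set 52.30·exp(−k·t) = 9.9 → t = ln(52.30/9.9)/k = 95030 s = 26.40 h.
Distance = v·t = 0.55·95030 = 52260 m = 52.26 km.

52.3 km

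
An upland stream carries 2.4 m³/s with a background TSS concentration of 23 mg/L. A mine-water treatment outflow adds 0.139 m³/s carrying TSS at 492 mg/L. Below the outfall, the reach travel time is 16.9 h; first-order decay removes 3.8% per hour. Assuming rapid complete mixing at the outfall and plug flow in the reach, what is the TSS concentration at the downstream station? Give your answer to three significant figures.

25.3 mg/L

Mass balance: C = (2.400·23.00 + 0.1390·492.0) / 2.539 = 123.6/2.539 = 48.68 mg/L.
3.8%/h lost → k = −ln(1 − 0.038) = 0.03874 h⁻¹.
First-order decay: C = 48.68·exp(−k·t) = 48.68·0.5196 = 25.29 mg/L.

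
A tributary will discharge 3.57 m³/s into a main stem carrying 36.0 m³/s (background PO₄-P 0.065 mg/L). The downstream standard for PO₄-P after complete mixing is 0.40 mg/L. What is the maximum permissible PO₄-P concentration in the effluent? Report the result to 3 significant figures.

At the limit, (Qr·Cr + Qe·Cₑ)/(Qr + Qe) = 0.40:
Cₑ = (39.57·0.40 − 36.00·0.06500) / 3.570 = 3.778 mg/L.

3.78 mg/L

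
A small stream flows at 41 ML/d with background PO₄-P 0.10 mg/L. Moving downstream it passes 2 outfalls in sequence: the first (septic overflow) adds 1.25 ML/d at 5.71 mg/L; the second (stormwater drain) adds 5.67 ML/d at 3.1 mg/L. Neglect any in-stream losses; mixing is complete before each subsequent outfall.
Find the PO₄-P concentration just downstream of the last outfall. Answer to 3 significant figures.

0.601 mg/L

Below outfall 1: Q → 42.25 ML/d, C = (41.00·0.1000 + 1.250·5.710)/42.25 = 0.2660 mg/L.
Below outfall 2: Q → 47.92 ML/d, C = (42.25·0.2660 + 5.670·3.100)/47.92 = 0.6013 mg/L.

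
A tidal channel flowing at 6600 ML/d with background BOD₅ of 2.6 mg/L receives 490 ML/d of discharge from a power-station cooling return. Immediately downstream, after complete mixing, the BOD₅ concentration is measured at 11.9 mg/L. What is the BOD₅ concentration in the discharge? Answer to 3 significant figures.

Mass balance: 6600·2.600 + 490.0·Cₑ = 7090·11.90
→ Cₑ = (7090·11.90 − 6600·2.600) / 490.0 = 137.2 mg/L.

137 mg/L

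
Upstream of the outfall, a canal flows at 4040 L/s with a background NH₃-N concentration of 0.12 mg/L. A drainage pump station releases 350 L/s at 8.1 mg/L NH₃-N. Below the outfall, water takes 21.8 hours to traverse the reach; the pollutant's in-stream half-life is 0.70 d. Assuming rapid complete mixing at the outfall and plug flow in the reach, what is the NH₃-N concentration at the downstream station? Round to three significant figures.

After mixing, C = (4040·0.1200 + 350.0·8.100) / 4390 = 3320/4390 = 0.7562 mg/L.
Half-life 0.70 d → k = ln 2 / 0.70 = 0.9902 d⁻¹.
After decay, C = 0.7562 × e^(−kt) = 0.7562 × 0.4068 = 0.3076 mg/L.

0.308 mg/L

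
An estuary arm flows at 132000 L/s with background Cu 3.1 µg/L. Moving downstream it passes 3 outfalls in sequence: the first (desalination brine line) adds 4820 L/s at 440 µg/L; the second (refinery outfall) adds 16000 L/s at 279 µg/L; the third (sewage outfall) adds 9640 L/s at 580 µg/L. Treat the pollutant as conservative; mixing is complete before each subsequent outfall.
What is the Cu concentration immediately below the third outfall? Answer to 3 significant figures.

77.5 µg/L

Outfall 1: combined Q = 136800 L/s; C = (132000·3.100 + 4820·440.0)/136800 = 18.49 µg/L.
Outfall 2: combined Q = 152800 L/s; C = (136800·18.49 + 16000·279.0)/152800 = 45.77 µg/L.
Outfall 3: combined Q = 162500 L/s; C = (152800·45.77 + 9640·580.0)/162500 = 77.47 µg/L.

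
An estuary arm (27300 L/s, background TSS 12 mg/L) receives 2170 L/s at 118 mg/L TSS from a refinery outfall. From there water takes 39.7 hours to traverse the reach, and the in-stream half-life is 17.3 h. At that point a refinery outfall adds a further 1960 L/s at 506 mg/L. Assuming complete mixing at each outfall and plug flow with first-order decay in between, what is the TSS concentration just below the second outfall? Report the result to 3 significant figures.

35.3 mg/L

Flow-weighted average: C = (27300·12.00 + 2170·118.0) / 29470 = 583700/29470 = 19.81 mg/L; combined flow 29470 L/s.
Half-life 17.3 h → k = ln 2 / 17.3 = 0.04007 h⁻¹ = 0.9616 d⁻¹.
After decay, C = 19.81 × e^(−kt) = 19.81 × 0.2038 = 4.036 mg/L.
At the second outfall, C = (29470·4.036 + 1960·506.0) / (29470 + 1960) = 35.34 mg/L.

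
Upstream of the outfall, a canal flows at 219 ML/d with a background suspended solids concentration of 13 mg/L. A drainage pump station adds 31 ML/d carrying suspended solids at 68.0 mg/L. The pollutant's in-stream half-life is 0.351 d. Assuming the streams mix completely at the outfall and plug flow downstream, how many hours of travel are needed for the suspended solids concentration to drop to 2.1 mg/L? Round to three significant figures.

Conservation of mass: C = (219.0·13.00 + 31.00·68.00) / 250.0 = 4955/250.0 = 19.82 mg/L.
Half-life 0.351 d → k = ln 2 / 0.351 = 1.975 d⁻¹.
19.82·exp(−k·t) = 2.1 → t = ln(19.82/2.1)/k = 98210 s = 27.28 h.

27.3 h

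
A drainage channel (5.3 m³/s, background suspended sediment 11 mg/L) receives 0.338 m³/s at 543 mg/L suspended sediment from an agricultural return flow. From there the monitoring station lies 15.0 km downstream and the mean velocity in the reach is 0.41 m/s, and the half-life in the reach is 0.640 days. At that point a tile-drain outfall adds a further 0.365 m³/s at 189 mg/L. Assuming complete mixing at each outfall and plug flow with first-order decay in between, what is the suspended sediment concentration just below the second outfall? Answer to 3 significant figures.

Mass balance: C = (5.300·11.00 + 0.3380·543.0) / 5.638 = 241.8/5.638 = 42.89 mg/L; combined flow 5.638 m³/s.
Travel time t = 15.0·1000 / 0.41 = 36590 s = 10.16 h.
Half-life 0.640 d → k = ln 2 / 0.640 = 1.083 d⁻¹.
Decay over the reach: 42.89·exp(−kt) = 42.89·0.6322 = 27.12 mg/L.
At the second outfall, C = (5.638·27.12 + 0.3650·189.0) / (5.638 + 0.3650) = 36.96 mg/L.

37.0 mg/L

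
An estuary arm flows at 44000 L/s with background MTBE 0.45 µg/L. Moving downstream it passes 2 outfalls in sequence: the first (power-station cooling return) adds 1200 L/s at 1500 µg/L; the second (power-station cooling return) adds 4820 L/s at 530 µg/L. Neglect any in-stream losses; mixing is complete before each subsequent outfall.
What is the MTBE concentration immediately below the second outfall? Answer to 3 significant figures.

87.5 µg/L

Outfall 1: combined Q = 45200 L/s; C = (44000·0.4500 + 1200·1500)/45200 = 40.26 µg/L.
Outfall 2: combined Q = 50020 L/s; C = (45200·40.26 + 4820·530.0)/50020 = 87.45 µg/L.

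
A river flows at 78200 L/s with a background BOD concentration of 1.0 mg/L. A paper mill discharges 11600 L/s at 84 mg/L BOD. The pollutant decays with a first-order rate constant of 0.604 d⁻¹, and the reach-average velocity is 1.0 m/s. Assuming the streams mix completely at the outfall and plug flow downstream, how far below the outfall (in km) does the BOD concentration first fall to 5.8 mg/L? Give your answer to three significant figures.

Conservation of mass: C = (78200·1.000 + 11600·84.00) / 89800 = 1053000/89800 = 11.72 mg/L.
Set 11.72·exp(−k·t) = 5.8 → t = ln(11.72/5.8)/k = 100600 s = 27.96 h.
Distance = v·t = 1.0·100600 = 100600 m = 100.6 km.

101 km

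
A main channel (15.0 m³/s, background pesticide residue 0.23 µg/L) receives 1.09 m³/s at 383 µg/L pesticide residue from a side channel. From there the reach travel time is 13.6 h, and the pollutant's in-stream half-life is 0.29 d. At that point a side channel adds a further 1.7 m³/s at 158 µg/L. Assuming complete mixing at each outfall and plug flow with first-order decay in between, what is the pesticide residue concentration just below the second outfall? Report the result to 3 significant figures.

After mixing, C = (15.00·0.2300 + 1.090·383.0) / 16.09 = 420.9/16.09 = 26.16 µg/L; combined flow 16.09 m³/s.
Half-life 0.29 d → k = ln 2 / 0.29 = 2.390 d⁻¹.
Decay over the reach: 26.16·exp(−kt) = 26.16·0.2581 = 6.752 µg/L.
Second outfall: C = (16.09·6.752 + 1.700·158.0)/17.79 = 21.21 µg/L.

21.2 µg/L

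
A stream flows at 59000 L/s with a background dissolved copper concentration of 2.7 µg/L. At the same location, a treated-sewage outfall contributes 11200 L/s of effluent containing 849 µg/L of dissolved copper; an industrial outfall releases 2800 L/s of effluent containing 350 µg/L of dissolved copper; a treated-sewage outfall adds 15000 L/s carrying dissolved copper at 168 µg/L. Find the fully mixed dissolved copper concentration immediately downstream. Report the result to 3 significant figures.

150 µg/L

Flow-weighted average: C = (59000·2.700 + 11200·849.0 + 2800·350.0 + 15000·168.0) / 88000 = 13170000/88000 = 149.6 µg/L.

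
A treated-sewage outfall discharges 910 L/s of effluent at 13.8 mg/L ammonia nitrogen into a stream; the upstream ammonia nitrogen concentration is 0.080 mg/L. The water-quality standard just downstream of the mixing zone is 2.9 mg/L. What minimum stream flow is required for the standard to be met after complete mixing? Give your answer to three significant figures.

3520 L/s

Set C_mix = 2.9: (Q·0.08000 + 910.0·13.80) / (Q + 910.0) = 2.9
→ Q = 910.0·(13.80 − 2.9)/(2.9 − 0.08000) = 3517 L/s.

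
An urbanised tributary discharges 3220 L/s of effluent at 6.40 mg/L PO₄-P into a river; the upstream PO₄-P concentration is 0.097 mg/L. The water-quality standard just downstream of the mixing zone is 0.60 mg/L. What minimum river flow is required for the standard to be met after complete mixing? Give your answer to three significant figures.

Set C_mix = 0.60: (Q·0.09700 + 3220·6.400) / (Q + 3220) = 0.60
→ Q = 3220·(6.400 − 0.60)/(0.60 − 0.09700) = 37130 L/s.

37100 L/s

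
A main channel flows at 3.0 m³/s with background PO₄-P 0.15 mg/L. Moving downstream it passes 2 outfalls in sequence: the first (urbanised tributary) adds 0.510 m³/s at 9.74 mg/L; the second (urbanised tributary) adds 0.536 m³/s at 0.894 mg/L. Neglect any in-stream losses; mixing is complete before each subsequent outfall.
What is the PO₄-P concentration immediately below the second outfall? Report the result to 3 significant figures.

After outfall 1: Q = 3.000 + 0.5100 = 3.510 m³/s; C = (3.000·0.1500 + 0.5100·9.740)/3.510 = 1.543 mg/L.
After outfall 2: Q = 3.510 + 0.5360 = 4.046 m³/s; C = (3.510·1.543 + 0.5360·0.8940)/4.046 = 1.457 mg/L.

1.46 mg/L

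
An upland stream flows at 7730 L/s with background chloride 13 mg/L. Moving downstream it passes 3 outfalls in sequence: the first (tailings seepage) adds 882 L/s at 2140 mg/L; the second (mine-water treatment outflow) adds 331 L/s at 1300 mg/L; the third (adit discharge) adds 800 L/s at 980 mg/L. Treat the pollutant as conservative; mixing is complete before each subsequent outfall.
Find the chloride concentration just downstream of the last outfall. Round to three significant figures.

329 mg/L

After outfall 1: Q = 7730 + 882.0 = 8612 L/s; C = (7730·13.00 + 882.0·2140)/8612 = 230.8 mg/L.
After outfall 2: Q = 8612 + 331.0 = 8943 L/s; C = (8612·230.8 + 331.0·1300)/8943 = 270.4 mg/L.
After outfall 3: Q = 8943 + 800.0 = 9743 L/s; C = (8943·270.4 + 800.0·980.0)/9743 = 328.7 mg/L.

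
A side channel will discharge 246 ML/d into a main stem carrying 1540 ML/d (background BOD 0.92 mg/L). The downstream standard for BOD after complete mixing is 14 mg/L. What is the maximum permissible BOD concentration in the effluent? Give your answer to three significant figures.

At the limit, (Qr·Cr + Qe·Cₑ)/(Qr + Qe) = 14:
Cₑ = (1786·14 − 1540·0.9200) / 246.0 = 95.88 mg/L.

95.9 mg/L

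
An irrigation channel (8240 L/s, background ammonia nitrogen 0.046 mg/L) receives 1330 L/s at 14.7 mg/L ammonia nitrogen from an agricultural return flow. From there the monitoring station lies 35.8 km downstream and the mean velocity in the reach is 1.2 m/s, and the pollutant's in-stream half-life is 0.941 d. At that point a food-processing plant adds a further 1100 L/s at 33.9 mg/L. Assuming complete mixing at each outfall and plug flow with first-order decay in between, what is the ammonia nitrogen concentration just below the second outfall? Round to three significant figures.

4.94 mg/L

Mixed concentration C = ΣQC/ΣQ = (8240·0.04600 + 1330·14.70) / 9570 = 19930/9570 = 2.083 mg/L; combined flow 9570 L/s.
Travel time t = 35.8·1000 / 1.2 = 29830 s = 8.287 h.
Half-life 0.941 d → k = ln 2 / 0.941 = 0.7366 d⁻¹.
Applying C = C₀e^(−kt): 2.083 × 0.7754 = 1.615 mg/L.
At the second outfall, C = (9570·1.615 + 1100·33.90) / (9570 + 1100) = 4.943 mg/L.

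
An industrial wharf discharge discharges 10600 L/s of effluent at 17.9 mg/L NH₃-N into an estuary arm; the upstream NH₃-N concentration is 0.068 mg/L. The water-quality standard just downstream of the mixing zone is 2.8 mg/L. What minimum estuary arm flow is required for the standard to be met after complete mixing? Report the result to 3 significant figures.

Set C_mix = 2.8: (Q·0.06800 + 10600·17.90) / (Q + 10600) = 2.8
→ Q = 10600·(17.90 − 2.8)/(2.8 − 0.06800) = 58590 L/s.

58600 L/s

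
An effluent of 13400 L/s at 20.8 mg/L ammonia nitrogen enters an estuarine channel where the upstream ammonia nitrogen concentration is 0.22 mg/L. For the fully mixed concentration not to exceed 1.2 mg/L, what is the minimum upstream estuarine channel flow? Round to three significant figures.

Set C_mix = 1.2: (Q·0.2200 + 13400·20.80) / (Q + 13400) = 1.2
→ Q = 13400·(20.80 − 1.2)/(1.2 − 0.2200) = 268000 L/s.

268000 L/s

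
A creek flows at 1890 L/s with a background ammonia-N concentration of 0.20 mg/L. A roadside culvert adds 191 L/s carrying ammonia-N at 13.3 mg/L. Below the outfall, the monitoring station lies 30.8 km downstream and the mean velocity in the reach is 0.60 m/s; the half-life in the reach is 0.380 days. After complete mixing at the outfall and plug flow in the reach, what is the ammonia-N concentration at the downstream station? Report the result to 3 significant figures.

Mixed concentration C = ΣQC/ΣQ = (1890·0.2000 + 191.0·13.30) / 2081 = 2918/2081 = 1.402 mg/L.
Travel time t = 30.8·1000 / 0.60 = 51330 s = 14.26 h.
Half-life 0.380 d → k = ln 2 / 0.380 = 1.824 d⁻¹.
Decay over the reach: 1.402·exp(−kt) = 1.402·0.3383 = 0.4745 mg/L.

0.474 mg/L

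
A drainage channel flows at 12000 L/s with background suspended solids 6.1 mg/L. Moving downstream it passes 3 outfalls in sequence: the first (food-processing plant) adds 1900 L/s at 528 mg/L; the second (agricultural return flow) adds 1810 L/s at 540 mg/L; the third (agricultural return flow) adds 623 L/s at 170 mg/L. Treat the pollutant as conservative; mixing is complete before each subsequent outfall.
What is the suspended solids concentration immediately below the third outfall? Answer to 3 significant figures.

132 mg/L

Outfall 1: combined Q = 13900 L/s; C = (12000·6.100 + 1900·528.0)/13900 = 77.44 mg/L.
Outfall 2: combined Q = 15710 L/s; C = (13900·77.44 + 1810·540.0)/15710 = 130.7 mg/L.
Outfall 3: combined Q = 16330 L/s; C = (15710·130.7 + 623.0·170.0)/16330 = 132.2 mg/L.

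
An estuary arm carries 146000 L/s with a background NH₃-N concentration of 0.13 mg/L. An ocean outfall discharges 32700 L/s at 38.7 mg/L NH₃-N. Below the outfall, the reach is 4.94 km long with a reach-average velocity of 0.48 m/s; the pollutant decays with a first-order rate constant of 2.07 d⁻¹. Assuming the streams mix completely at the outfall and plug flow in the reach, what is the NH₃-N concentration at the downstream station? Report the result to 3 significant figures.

Mass balance: C = (146000·0.1300 + 32700·38.70) / 178700 = 1284000/178700 = 7.188 mg/L.
Travel time t = 4.94·1000 / 0.48 = 10290 s = 2.859 h.
After decay, C = 7.188 × e^(−kt) = 7.188 × 0.7815 = 5.617 mg/L.

5.62 mg/L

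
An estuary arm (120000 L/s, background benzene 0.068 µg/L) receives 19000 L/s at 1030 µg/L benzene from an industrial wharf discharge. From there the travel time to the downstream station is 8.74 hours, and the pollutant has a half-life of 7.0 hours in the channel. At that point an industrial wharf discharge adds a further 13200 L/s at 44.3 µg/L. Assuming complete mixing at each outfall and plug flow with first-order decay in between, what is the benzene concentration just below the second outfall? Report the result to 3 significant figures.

58.0 µg/L

Conservation of mass: C = (120000·0.06800 + 19000·1030) / 139000 = 19580000/139000 = 140.9 µg/L; combined flow 139000 L/s.
Half-life 7.0 h → k = ln 2 / 7.0 = 0.09902 h⁻¹ = 2.377 d⁻¹.
Applying C = C₀e^(−kt): 140.9 × 0.4209 = 59.28 µg/L.
Second outfall: C = (139000·59.28 + 13200·44.30)/152200 = 57.98 µg/L.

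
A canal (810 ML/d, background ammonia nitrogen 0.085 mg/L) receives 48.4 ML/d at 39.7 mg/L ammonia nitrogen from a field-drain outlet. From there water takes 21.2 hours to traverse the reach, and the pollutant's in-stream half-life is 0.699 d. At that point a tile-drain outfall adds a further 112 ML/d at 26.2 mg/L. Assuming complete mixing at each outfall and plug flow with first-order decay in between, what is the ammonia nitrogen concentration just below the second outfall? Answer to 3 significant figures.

3.88 mg/L

After mixing, C = (810.0·0.08500 + 48.40·39.70) / 858.4 = 1990/858.4 = 2.319 mg/L; combined flow 858.4 ML/d.
Half-life 0.699 d → k = ln 2 / 0.699 = 0.9916 d⁻¹.
First-order decay: C = 2.319·exp(−k·t) = 2.319·0.4165 = 0.9657 mg/L.
Second outfall: C = (858.4·0.9657 + 112.0·26.20)/970.4 = 3.878 mg/L.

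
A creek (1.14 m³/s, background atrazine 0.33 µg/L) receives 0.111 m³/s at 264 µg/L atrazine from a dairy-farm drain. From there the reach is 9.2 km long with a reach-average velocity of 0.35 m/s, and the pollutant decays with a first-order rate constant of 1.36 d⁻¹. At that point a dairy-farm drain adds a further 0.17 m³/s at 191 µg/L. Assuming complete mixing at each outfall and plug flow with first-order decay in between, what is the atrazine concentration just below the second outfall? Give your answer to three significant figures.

Mass balance: C = (1.140·0.3300 + 0.1110·264.0) / 1.251 = 29.68/1.251 = 23.73 µg/L; combined flow 1.251 m³/s.
Travel time t = 9.2·1000 / 0.35 = 26290 s = 7.302 h.
Decay over the reach: 23.73·exp(−kt) = 23.73·0.6612 = 15.69 µg/L.
Second outfall: C = (1.251·15.69 + 0.1700·191.0)/1.421 = 36.66 µg/L.

36.7 µg/L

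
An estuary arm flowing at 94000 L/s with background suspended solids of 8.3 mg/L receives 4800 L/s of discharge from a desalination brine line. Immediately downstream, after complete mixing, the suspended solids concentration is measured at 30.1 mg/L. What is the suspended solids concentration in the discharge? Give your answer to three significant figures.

Mass balance: 94000·8.300 + 4800·Cₑ = 98800·30.10
→ Cₑ = (98800·30.10 − 94000·8.300) / 4800 = 457.0 mg/L.

457 mg/L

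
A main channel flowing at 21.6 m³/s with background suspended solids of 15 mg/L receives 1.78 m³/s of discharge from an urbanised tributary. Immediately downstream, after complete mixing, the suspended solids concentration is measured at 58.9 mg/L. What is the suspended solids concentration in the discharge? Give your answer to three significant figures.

Mass balance: 21.60·15.00 + 1.780·Cₑ = 23.38·58.90
→ Cₑ = (23.38·58.90 − 21.60·15.00) / 1.780 = 591.6 mg/L.

592 mg/L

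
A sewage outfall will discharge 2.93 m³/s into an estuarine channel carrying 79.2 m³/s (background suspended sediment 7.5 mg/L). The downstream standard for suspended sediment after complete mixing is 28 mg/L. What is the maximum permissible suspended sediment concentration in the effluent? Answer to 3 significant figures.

At the limit, (Qr·Cr + Qe·Cₑ)/(Qr + Qe) = 28:
Cₑ = (82.13·28 − 79.20·7.500) / 2.930 = 582.1 mg/L.

582 mg/L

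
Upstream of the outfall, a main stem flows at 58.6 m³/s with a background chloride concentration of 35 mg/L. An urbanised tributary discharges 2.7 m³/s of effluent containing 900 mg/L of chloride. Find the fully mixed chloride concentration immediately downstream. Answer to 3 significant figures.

73.1 mg/L

Conservation of mass: C = (58.60·35.00 + 2.700·900.0) / 61.30 = 4481/61.30 = 73.10 mg/L.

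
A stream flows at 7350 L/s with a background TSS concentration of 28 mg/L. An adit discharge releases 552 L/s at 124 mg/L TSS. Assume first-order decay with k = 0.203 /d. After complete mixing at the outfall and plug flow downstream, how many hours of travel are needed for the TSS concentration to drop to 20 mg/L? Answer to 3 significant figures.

65.2 h

Conservation of mass: C = (7350·28.00 + 552.0·124.0) / 7902 = 274200/7902 = 34.71 mg/L.
34.71·exp(−k·t) = 20 → t = ln(34.71/20)/k = 234600 s = 65.16 h.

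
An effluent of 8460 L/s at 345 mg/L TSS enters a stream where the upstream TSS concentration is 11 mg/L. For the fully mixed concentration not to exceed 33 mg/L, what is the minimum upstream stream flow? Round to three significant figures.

Set C_mix = 33: (Q·11.00 + 8460·345.0) / (Q + 8460) = 33
→ Q = 8460·(345.0 − 33)/(33 − 11.00) = 120000 L/s.

120000 L/s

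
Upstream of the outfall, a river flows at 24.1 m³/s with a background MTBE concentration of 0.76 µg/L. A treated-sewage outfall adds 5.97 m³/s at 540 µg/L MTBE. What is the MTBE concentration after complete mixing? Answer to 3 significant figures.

Mixed concentration C = ΣQC/ΣQ = (24.10·0.7600 + 5.970·540.0) / 30.07 = 3242/30.07 = 107.8 µg/L.

108 µg/L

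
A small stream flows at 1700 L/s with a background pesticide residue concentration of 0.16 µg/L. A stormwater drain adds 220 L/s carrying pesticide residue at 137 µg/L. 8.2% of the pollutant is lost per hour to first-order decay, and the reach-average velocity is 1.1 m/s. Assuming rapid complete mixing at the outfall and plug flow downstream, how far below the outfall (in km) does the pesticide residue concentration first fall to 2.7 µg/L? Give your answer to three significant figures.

81.9 km

Mass balance: C = (1700·0.1600 + 220.0·137.0) / 1920 = 30410/1920 = 15.84 µg/L.
8.2%/h lost → k = −ln(1 − 0.082) = 0.08556 h⁻¹.
Set 15.84·exp(−k·t) = 2.7 → t = ln(15.84/2.7)/k = 74440 s = 20.68 h.
Distance = v·t = 1.1·74440 = 81890 m = 81.89 km.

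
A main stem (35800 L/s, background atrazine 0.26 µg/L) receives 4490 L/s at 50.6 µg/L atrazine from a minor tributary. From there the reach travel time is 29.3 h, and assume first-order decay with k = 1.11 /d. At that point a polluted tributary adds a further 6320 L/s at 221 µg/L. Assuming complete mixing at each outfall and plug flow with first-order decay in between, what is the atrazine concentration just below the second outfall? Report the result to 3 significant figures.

Mixed concentration C = ΣQC/ΣQ = (35800·0.2600 + 4490·50.60) / 40290 = 236500/40290 = 5.870 µg/L; combined flow 40290 L/s.
First-order decay: C = 5.870·exp(−k·t) = 5.870·0.2579 = 1.514 µg/L.
Second outfall: C = (40290·1.514 + 6320·221.0)/46610 = 31.27 µg/L.

31.3 µg/L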